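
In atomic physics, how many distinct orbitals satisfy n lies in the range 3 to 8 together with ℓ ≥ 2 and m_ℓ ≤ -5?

10

Work shell by shell — for each n, count the (ℓ, m_ℓ) pairs that satisfy ℓ ≥ 2 and m_ℓ ≤ -5:
n=6 → 1; n=7 → 3; n=8 → 6.
Total orbitals: 1 + 3 + 6 = 10.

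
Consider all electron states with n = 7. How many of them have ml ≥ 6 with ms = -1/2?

1

The n = 7 shell has l = 0 through 6; check each.
Per l-value: l=6 → 1.
Orbitals: 1. With ms fixed to a single value there is one state per orbital, giving 1 state.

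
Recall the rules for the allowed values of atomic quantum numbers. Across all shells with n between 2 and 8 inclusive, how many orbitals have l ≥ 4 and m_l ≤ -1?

50

Count contributing orbitals for each principal shell:
n=5 → 4; n=6 → 9; n=7 → 15; n=8 → 22.
Total orbitals: 4 + 9 + 15 + 22 = 50.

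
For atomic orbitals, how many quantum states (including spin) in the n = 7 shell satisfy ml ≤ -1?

42

For n = 7, l ranges over 0 … 6.
The (l, ml) pairs meeting ml ≤ -1 give: l=1 → 1; l=2 → 2; l=3 → 3; l=4 → 4; l=5 → 5; l=6 → 6.
Orbitals: 1 + 2 + 3 + 4 + 5 + 6 = 21. Each orbital carries two spin states, so 21 × 2 = 42 states.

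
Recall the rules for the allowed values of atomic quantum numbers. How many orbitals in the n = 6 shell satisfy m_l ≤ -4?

3

For n = 6, l ranges over 0 … 5.
The (l, m_l) pairs meeting m_l ≤ -4 give: l=4 → 1; l=5 → 2.
Total orbitals: 1 + 2 = 3.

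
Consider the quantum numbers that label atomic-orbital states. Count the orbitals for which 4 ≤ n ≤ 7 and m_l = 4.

6

Count contributing orbitals for each principal shell:
n=5 → 1; n=6 → 2; n=7 → 3.
Total orbitals: 1 + 2 + 3 = 6.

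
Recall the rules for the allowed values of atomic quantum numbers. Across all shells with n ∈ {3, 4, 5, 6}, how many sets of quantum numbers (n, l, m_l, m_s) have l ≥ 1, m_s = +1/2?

Work shell by shell — for each n, count the (l, m_l) pairs that satisfy l ≥ 1:
n=3 → 8; n=4 → 15; n=5 → 24; n=6 → 35.
Orbitals: 8 + 15 + 24 + 35 = 82. With m_s fixed to +1/2 there is one state per orbital, so 82 states.

82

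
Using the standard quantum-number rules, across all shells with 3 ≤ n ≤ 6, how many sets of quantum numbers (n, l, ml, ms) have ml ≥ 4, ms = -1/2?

Count contributing orbitals for each principal shell:
n=5 → 1; n=6 → 3.
Orbitals: 1 + 3 = 4. With ms fixed to -1/2 there is one state per orbital, so 4 states.

4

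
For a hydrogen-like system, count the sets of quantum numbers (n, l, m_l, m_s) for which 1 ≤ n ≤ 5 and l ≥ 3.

Work shell by shell — for each n, count the (l, m_l) pairs that satisfy l ≥ 3:
n=4 → 7; n=5 → 16.
Orbitals: 7 + 16 = 23. Including both spin states (m_s = ±1/2) gives 2 × 23 = 46 states.

46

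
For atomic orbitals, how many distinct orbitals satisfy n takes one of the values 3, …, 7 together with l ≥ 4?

62

Per-shell orbital counts meeting the constraint:
n=5 → 9; n=6 → 20; n=7 → 33.
Total orbitals: 9 + 20 + 33 = 62.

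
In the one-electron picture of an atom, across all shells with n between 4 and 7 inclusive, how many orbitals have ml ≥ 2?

34

Treat each shell separately and count matching orbitals:
n=4 → 3; n=5 → 6; n=6 → 10; n=7 → 15.
Total orbitals: 3 + 6 + 10 + 15 = 34.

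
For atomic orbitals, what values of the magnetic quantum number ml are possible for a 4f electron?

The 4f subshell has l = 3, and ml takes every integer from −l to +l. With l = 3 that gives the 7 values -3, -2, -1, 0, 1, 2, 3.

-3, -2, -1, 0, 1, 2, 3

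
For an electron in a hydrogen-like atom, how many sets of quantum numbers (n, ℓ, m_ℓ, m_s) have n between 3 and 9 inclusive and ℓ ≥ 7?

Go shell by shell, enumerating (ℓ, m_ℓ) with ℓ ≥ 7:
n=8 → 15; n=9 → 32.
Orbitals: 15 + 32 = 47. Including both spin states (m_s = ±1/2) gives 2 × 47 = 94 states.

94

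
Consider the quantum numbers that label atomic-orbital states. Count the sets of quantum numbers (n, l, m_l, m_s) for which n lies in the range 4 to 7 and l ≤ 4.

Per-shell orbital counts meeting the constraint:
n=4 → 16; n=5 → 25; n=6 → 25; n=7 → 25.
Orbitals: 16 + 25 + 25 + 25 = 91. Including both spin states (m_s = ±1/2) gives 2 × 91 = 182 states.

182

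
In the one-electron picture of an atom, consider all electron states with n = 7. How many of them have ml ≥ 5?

6

Go through l = 0, …, 6 (the values permitted for n = 7).
Orbitals with ml ≥ 5, by l: l=5 → 1; l=6 → 2.
Orbitals: 1 + 2 = 3. Each orbital carries two spin states, so 3 × 2 = 6 states.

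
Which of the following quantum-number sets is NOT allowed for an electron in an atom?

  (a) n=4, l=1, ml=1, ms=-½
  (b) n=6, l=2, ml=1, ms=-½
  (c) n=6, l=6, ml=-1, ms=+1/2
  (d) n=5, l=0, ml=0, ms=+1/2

(c) has l = 6 ≥ n = 6, violating 0 ≤ l ≤ n−1.
The remaining sets (a), (b), (d) satisfy all four rules.

(c)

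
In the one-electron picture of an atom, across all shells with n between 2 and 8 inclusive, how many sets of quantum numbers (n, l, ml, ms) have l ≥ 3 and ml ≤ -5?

20

Go shell by shell, enumerating (l, ml) with l ≥ 3 and ml ≤ -5:
n=6 → 1; n=7 → 3; n=8 → 6.
Orbitals: 1 + 3 + 6 = 10. Including both spin states (ms = ±1/2) gives 2 × 10 = 20 states.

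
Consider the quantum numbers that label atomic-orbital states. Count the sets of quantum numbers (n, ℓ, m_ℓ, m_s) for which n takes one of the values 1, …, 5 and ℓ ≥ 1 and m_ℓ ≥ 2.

20

Treat each shell separately and count matching orbitals:
n=3 → 1; n=4 → 3; n=5 → 6.
Orbitals: 1 + 3 + 6 = 10. Including both spin states (m_s = ±1/2) gives 2 × 10 = 20 states.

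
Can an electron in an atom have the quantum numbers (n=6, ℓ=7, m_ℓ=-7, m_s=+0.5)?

No

The orbital quantum number must satisfy 0 ≤ ℓ ≤ n−1. With n = 6 the allowed ℓ values are 0, 1, 2, 3, 4, 5, so ℓ = 7 is out of range.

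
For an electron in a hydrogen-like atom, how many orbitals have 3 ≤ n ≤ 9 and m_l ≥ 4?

Count contributing orbitals for each principal shell:
n=5 → 1; n=6 → 3; n=7 → 6; n=8 → 10; n=9 → 15.
Total orbitals: 1 + 3 + 6 + 10 + 15 = 35.

35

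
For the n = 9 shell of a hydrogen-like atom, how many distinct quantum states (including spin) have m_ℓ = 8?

With n = 9 the allowed ℓ are 0, 1, …, 8.
The (ℓ, m_ℓ) pairs meeting m_ℓ = 8 give: ℓ=8 → 1.
Orbitals: 1. Each orbital carries two spin states, so 1 × 2 = 2 states.

2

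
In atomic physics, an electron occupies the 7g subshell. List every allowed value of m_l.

-4, -3, -2, -1, 0, 1, 2, 3, 4

The 7g subshell has l = 4, and m_l takes every integer from −l to +l. With l = 4 that gives the 9 values -4, -3, -2, -1, 0, 1, 2, 3, 4.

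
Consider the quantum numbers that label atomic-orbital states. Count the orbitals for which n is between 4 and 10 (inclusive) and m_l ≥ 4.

Treat each shell separately and count matching orbitals:
n=5 → 1; n=6 → 3; n=7 → 6; n=8 → 10; n=9 → 15; n=10 → 21.
Total orbitals: 1 + 3 + 6 + 10 + 15 + 21 = 56.

56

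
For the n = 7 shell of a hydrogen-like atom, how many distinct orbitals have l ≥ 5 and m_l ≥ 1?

Contributions: l=5 → 5; l=6 → 6.
Total orbitals: 5 + 6 = 11.

11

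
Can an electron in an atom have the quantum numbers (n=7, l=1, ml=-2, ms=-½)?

The magnetic quantum number must satisfy −l ≤ ml ≤ l. With l = 1, ml can only be -1, 0, 1, so ml = -2 is forbidden.

Invalid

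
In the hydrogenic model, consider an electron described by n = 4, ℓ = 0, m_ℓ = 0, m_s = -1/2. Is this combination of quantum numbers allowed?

n = 4 is a positive integer. ℓ = 0 satisfies 0 ≤ ℓ ≤ n−1 = 3. m_ℓ = 0 lies in the range −ℓ … +ℓ (here 0). m_s = -1/2 is one of ±1/2.
All four constraints are satisfied.

Yes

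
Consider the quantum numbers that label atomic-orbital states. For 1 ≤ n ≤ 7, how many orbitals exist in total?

140

Total orbitals = 1² + 2² + 3² + 4² + 5² + 6² + 7² = 140.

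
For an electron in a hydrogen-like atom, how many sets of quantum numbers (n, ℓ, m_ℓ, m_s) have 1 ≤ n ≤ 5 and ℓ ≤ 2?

Count contributing orbitals for each principal shell:
n=1 → 1; n=2 → 4; n=3 → 9; n=4 → 9; n=5 → 9.
Orbitals: 1 + 4 + 9 + 9 + 9 = 32. Including both spin states (m_s = ±1/2) gives 2 × 32 = 64 states.

64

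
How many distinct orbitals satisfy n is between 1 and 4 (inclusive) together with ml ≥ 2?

4

Go shell by shell, enumerating (l, ml) with ml ≥ 2:
n=3 → 1; n=4 → 3.
Total orbitals: 1 + 3 = 4.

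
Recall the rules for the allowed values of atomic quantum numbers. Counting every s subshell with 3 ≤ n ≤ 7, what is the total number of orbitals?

An s subshell (l = 0) exists for every n ≥ 1, so shells n = 3, 4, 5, 6, 7 each contribute one — 5 subshells.
Since each s subshell has 2·0+1 = 1 orbital, the total is 5 × 1 = 5.

5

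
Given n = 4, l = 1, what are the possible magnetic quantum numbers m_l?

-1, 0, 1

m_l takes every integer from −l to +l. With l = 1 that gives the 3 values -1, 0, 1.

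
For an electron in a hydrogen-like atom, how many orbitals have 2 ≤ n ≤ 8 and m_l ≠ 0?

168

Work shell by shell — for each n, count the (l, m_l) pairs that satisfy m_l ≠ 0:
n=2 → 2; n=3 → 6; n=4 → 12; n=5 → 20; n=6 → 30; n=7 → 42; n=8 → 56.
Total orbitals: 2 + 6 + 12 + 20 + 30 + 42 + 56 = 168.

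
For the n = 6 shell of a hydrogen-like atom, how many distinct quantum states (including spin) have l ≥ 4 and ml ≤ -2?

14

With n = 6 the allowed l are 0, 1, …, 5.
Contributions: l=4 → 3; l=5 → 4.
Orbitals: 3 + 4 = 7. Each orbital carries two spin states, so 7 × 2 = 14 states.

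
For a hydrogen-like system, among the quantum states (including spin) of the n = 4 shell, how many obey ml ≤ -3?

2

Per l-value: l=3 → 1.
Orbitals: 1. Each orbital carries two spin states, so 1 × 2 = 2 states.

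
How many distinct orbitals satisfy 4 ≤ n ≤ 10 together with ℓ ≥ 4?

259

For each n in the range, tally the orbitals obeying ℓ ≥ 4:
n=5 → 9; n=6 → 20; n=7 → 33; n=8 → 48; n=9 → 65; n=10 → 84.
Total orbitals: 9 + 20 + 33 + 48 + 65 + 84 = 259.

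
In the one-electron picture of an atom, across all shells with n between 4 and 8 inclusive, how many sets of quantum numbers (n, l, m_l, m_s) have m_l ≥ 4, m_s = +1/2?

For each n in the range, tally the orbitals obeying m_l ≥ 4:
n=5 → 1; n=6 → 3; n=7 → 6; n=8 → 10.
Orbitals: 1 + 3 + 6 + 10 = 20. With m_s fixed to +1/2 there is one state per orbital, so 20 states.

20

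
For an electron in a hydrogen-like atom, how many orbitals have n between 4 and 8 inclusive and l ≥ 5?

Count contributing orbitals for each principal shell:
n=6 → 11; n=7 → 24; n=8 → 39.
Total orbitals: 11 + 24 + 39 = 74.

74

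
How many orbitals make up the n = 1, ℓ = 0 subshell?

1

A subshell has 2ℓ+1 orbitals; with ℓ = 0, that's 1.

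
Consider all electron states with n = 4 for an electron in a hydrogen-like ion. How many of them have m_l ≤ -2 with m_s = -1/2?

3

Go through l = 0, …, 3 (the values permitted for n = 4).
The (l, m_l) pairs meeting m_l ≤ -2 give: l=2 → 1; l=3 → 2.
Orbitals: 1 + 2 = 3. With m_s fixed to a single value there is one state per orbital, giving 3 states.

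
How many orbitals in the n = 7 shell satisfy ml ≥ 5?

3

With n = 7 the allowed l are 0, 1, …, 6.
Contributions: l=5 → 1; l=6 → 2.
Total orbitals: 1 + 2 = 3.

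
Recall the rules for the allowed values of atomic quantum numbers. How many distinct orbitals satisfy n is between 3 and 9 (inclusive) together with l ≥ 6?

86

Per-shell orbital counts meeting the constraint:
n=7 → 13; n=8 → 28; n=9 → 45.
Total orbitals: 13 + 28 + 45 = 86.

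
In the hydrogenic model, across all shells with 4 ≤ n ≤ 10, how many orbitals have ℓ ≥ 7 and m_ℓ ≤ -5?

22

Go shell by shell, enumerating (ℓ, m_ℓ) with ℓ ≥ 7 and m_ℓ ≤ -5:
n=8 → 3; n=9 → 7; n=10 → 12.
Total orbitals: 3 + 7 + 12 = 22.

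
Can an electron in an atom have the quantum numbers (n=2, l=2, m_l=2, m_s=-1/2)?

Not allowed

The orbital quantum number must satisfy 0 ≤ l ≤ n−1. With n = 2 the allowed l values are 0, 1, so l = 2 is out of range.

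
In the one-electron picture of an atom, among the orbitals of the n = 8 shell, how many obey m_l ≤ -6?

3

Go through l = 0, …, 7 (the values permitted for n = 8).
Contributions: l=6 → 1; l=7 → 2.
Total orbitals: 1 + 2 = 3.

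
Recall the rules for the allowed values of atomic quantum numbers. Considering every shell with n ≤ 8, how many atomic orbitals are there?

Total orbitals = 1² + 2² + 3² + 4² + 5² + 6² + 7² + 8² = 204.

204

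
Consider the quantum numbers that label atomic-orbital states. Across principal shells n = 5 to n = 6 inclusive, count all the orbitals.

Shell n has n² orbitals: 5²=25 + 6²=36 = 61 orbitals.

61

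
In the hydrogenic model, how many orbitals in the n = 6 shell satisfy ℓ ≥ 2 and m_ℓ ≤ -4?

For n = 6, ℓ ranges over 0 … 5.
Per ℓ-value: ℓ=4 → 1; ℓ=5 → 2.
Total orbitals: 1 + 2 = 3.

3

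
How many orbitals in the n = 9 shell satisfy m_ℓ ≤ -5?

For n = 9, ℓ ranges over 0 … 8.
Orbitals with m_ℓ ≤ -5, by ℓ: ℓ=5 → 1; ℓ=6 → 2; ℓ=7 → 3; ℓ=8 → 4.
Total orbitals: 1 + 2 + 3 + 4 = 10.

10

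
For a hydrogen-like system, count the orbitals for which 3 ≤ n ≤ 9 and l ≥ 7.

47

Work shell by shell — for each n, count the (l, ml) pairs that satisfy l ≥ 7:
n=8 → 15; n=9 → 32.
Total orbitals: 15 + 32 = 47.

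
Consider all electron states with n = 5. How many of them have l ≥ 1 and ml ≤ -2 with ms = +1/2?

6

With n = 5 the allowed l are 0, 1, …, 4.
Per l-value: l=2 → 1; l=3 → 2; l=4 → 3.
Orbitals: 1 + 2 + 3 = 6. With ms fixed to a single value there is one state per orbital, giving 6 states.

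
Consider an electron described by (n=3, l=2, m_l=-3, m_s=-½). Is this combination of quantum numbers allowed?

The magnetic quantum number must satisfy −l ≤ m_l ≤ l. With l = 2, m_l can only be -2, -1, 0, 1, 2, so m_l = -3 is forbidden.

Invalid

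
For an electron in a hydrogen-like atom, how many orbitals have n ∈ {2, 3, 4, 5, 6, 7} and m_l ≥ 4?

Per-shell orbital counts meeting the constraint:
n=5 → 1; n=6 → 3; n=7 → 6.
Total orbitals: 1 + 3 + 6 = 10.

10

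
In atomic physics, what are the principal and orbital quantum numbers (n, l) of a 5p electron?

The leading integer gives n = 5; the letter 'p' means l = 1.

n = 5, l = 1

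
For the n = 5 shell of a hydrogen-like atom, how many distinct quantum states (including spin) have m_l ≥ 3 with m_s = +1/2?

The n = 5 shell has l = 0 through 4; check each.
Orbitals with m_l ≥ 3, by l: l=3 → 1; l=4 → 2.
Orbitals: 1 + 2 = 3. With m_s fixed to a single value there is one state per orbital, giving 3 states.

3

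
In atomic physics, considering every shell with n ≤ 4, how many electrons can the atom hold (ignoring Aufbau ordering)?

Total orbitals = 1² + 2² + 3² + 4² = 30. Doubling for spin gives 60 electrons.

60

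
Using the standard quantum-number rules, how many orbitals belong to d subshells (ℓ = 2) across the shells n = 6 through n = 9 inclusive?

A d subshell (ℓ = 2) exists for every n ≥ 3, so shells n = 6, 7, 8, 9 each contribute one — 4 subshells.
Since each d subshell has 2·2+1 = 5 orbitals, the total is 4 × 5 = 20.

20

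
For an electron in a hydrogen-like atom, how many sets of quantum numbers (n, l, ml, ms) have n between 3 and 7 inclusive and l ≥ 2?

Treat each shell separately and count matching orbitals:
n=3 → 5; n=4 → 12; n=5 → 21; n=6 → 32; n=7 → 45.
Orbitals: 5 + 12 + 21 + 32 + 45 = 115. Including both spin states (ms = ±1/2) gives 2 × 115 = 230 states.

230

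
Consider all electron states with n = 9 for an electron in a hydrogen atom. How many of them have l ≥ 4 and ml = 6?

The n = 9 shell has l = 0 through 8; check each.
Orbitals with l ≥ 4 and ml = 6, by l: l=6 → 1; l=7 → 1; l=8 → 1.
Orbitals: 1 + 1 + 1 = 3. Each orbital carries two spin states, so 3 × 2 = 6 states.

6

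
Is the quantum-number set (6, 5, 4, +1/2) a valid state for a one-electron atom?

Valid

n = 6 is a positive integer. ℓ = 5 satisfies 0 ≤ ℓ ≤ n−1 = 5. m_ℓ = 4 lies in the range −ℓ … +ℓ (here −5 … 5). m_s = +1/2 is one of ±1/2.
All four constraints are satisfied.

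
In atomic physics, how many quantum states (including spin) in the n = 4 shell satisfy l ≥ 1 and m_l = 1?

6

The n = 4 shell has l = 0 through 3; check each.
Contributions: l=1 → 1; l=2 → 1; l=3 → 1.
Orbitals: 1 + 1 + 1 = 3. Each orbital carries two spin states, so 3 × 2 = 6 states.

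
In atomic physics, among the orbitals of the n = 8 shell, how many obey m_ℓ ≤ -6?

3

The n = 8 shell has ℓ = 0 through 7; check each.
Contributions: ℓ=6 → 1; ℓ=7 → 2.
Total orbitals: 1 + 2 = 3.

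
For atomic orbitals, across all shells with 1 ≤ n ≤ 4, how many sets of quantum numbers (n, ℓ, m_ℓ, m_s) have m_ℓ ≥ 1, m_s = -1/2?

Treat each shell separately and count matching orbitals:
n=2 → 1; n=3 → 3; n=4 → 6.
Orbitals: 1 + 3 + 6 = 10. With m_s fixed to -1/2 there is one state per orbital, so 10 states.

10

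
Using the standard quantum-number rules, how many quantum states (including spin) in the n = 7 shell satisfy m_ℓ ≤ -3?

20

Go through ℓ = 0, …, 6 (the values permitted for n = 7).
Contributions: ℓ=3 → 1; ℓ=4 → 2; ℓ=5 → 3; ℓ=6 → 4.
Orbitals: 1 + 2 + 3 + 4 = 10. Each orbital carries two spin states, so 10 × 2 = 20 states.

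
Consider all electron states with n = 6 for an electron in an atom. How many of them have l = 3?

14

Go through l = 0, …, 5 (the values permitted for n = 6).
Per l-value: l=3 → 7.
Orbitals: 7. Each orbital carries two spin states, so 7 × 2 = 14 states.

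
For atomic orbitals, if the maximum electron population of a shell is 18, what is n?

2n² = 18 ⇒ n² = 9 ⇒ n = 3.

n = 3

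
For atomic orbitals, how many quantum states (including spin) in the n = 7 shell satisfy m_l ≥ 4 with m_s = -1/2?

6

The (l, m_l) pairs meeting m_l ≥ 4 give: l=4 → 1; l=5 → 2; l=6 → 3.
Orbitals: 1 + 2 + 3 = 6. With m_s fixed to a single value there is one state per orbital, giving 6 states.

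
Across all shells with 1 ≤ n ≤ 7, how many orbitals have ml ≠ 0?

112

Go shell by shell, enumerating (l, ml) with ml ≠ 0:
n=2 → 2; n=3 → 6; n=4 → 12; n=5 → 20; n=6 → 30; n=7 → 42.
Total orbitals: 2 + 6 + 12 + 20 + 30 + 42 = 112.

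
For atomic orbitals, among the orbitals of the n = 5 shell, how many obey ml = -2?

Orbitals with ml = -2, by l: l=2 → 1; l=3 → 1; l=4 → 1.
Total orbitals: 1 + 1 + 1 = 3.

3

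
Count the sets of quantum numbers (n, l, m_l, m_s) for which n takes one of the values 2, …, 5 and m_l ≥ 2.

20

Treat each shell separately and count matching orbitals:
n=3 → 1; n=4 → 3; n=5 → 6.
Orbitals: 1 + 3 + 6 = 10. Including both spin states (m_s = ±1/2) gives 2 × 10 = 20 states.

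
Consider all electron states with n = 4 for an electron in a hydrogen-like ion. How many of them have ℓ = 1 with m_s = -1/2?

Orbitals with ℓ = 1, by ℓ: ℓ=1 → 3.
Orbitals: 3. With m_s fixed to a single value there is one state per orbital, giving 3 states.

3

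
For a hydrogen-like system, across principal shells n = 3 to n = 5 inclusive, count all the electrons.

Shell n has n² orbitals: 3²=9 + 4²=16 + 5²=25 = 50 orbitals.
Two spin states per orbital: 2 × 50 = 100 electrons.

100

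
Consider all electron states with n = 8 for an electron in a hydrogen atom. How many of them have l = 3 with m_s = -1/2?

7

For n = 8, l ranges over 0 … 7.
The (l, m_l) pairs meeting l = 3 give: l=3 → 7.
Orbitals: 7. With m_s fixed to a single value there is one state per orbital, giving 7 states.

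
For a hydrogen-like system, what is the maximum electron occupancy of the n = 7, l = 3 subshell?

14

A subshell with l = 3 has 2l+1 = 7 orbitals, each holding 2 electrons (spin ±1/2), so 7 × 2 = 14.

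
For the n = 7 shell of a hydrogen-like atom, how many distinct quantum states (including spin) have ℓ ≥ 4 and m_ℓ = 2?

For n = 7, ℓ ranges over 0 … 6.
Contributions: ℓ=4 → 1; ℓ=5 → 1; ℓ=6 → 1.
Orbitals: 1 + 1 + 1 = 3. Each orbital carries two spin states, so 3 × 2 = 6 states.

6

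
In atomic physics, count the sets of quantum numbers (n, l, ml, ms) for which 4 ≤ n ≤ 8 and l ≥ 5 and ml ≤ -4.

32

Per-shell orbital counts meeting the constraint:
n=6 → 2; n=7 → 5; n=8 → 9.
Orbitals: 2 + 5 + 9 = 16. Including both spin states (ms = ±1/2) gives 2 × 16 = 32 states.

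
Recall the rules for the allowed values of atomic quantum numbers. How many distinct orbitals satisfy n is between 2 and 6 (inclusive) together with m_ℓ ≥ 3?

Count contributing orbitals for each principal shell:
n=4 → 1; n=5 → 3; n=6 → 6.
Total orbitals: 1 + 3 + 6 = 10.

10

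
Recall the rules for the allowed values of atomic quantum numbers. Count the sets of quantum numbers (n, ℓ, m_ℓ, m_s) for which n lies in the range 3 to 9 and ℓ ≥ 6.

172

Work shell by shell — for each n, count the (ℓ, m_ℓ) pairs that satisfy ℓ ≥ 6:
n=7 → 13; n=8 → 28; n=9 → 45.
Orbitals: 13 + 28 + 45 = 86. Including both spin states (m_s = ±1/2) gives 2 × 86 = 172 states.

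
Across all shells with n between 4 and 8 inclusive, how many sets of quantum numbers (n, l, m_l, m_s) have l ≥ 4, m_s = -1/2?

Go shell by shell, enumerating (l, m_l) with l ≥ 4:
n=5 → 9; n=6 → 20; n=7 → 33; n=8 → 48.
Orbitals: 9 + 20 + 33 + 48 = 110. With m_s fixed to -1/2 there is one state per orbital, so 110 states.

110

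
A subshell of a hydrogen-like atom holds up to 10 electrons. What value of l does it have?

l = 2 (d)

2(2l+1) = 10 ⇒ 2l+1 = 5 ⇒ l = 2.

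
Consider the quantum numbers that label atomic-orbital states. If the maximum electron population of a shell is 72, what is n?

2n² = 72 ⇒ n² = 36 ⇒ n = 6.

n = 6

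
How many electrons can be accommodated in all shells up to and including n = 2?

10

Total orbitals = 1² + 2² = 5. Doubling for spin gives 10 electrons.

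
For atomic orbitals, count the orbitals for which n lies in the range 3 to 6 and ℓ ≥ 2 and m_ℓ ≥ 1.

30

Go shell by shell, enumerating (ℓ, m_ℓ) with ℓ ≥ 2 and m_ℓ ≥ 1:
n=3 → 2; n=4 → 5; n=5 → 9; n=6 → 14.
Total orbitals: 2 + 5 + 9 + 14 = 30.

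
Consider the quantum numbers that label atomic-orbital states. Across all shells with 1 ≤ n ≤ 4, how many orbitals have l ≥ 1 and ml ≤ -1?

10

Treat each shell separately and count matching orbitals:
n=2 → 1; n=3 → 3; n=4 → 6.
Total orbitals: 1 + 3 + 6 = 10.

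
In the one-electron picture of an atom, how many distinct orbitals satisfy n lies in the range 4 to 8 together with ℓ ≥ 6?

Per-shell orbital counts meeting the constraint:
n=7 → 13; n=8 → 28.
Total orbitals: 13 + 28 = 41.

41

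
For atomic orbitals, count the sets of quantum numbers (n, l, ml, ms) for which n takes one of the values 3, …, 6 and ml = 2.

Work shell by shell — for each n, count the (l, ml) pairs that satisfy ml = 2:
n=3 → 1; n=4 → 2; n=5 → 3; n=6 → 4.
Orbitals: 1 + 2 + 3 + 4 = 10. Including both spin states (ms = ±1/2) gives 2 × 10 = 20 states.

20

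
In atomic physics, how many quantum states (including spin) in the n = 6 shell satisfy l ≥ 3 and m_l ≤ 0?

30

With n = 6 the allowed l are 0, 1, …, 5.
Contributions: l=3 → 4; l=4 → 5; l=5 → 6.
Orbitals: 4 + 5 + 6 = 15. Each orbital carries two spin states, so 15 × 2 = 30 states.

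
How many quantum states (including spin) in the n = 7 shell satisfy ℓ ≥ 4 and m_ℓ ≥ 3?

With n = 7 the allowed ℓ are 0, 1, …, 6.
Per ℓ-value: ℓ=4 → 2; ℓ=5 → 3; ℓ=6 → 4.
Orbitals: 2 + 3 + 4 = 9. Each orbital carries two spin states, so 9 × 2 = 18 states.

18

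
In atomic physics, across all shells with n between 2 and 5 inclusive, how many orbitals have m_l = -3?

Go shell by shell, enumerating (l, m_l) with m_l = -3:
n=4 → 1; n=5 → 2.
Total orbitals: 1 + 2 = 3.

3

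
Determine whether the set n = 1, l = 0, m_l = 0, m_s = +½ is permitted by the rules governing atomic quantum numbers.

Allowed

n = 1 is a positive integer. l = 0 satisfies 0 ≤ l ≤ n−1 = 0. m_l = 0 lies in the range −l … +l (here 0). m_s = +1/2 is one of ±1/2.
All four constraints are satisfied.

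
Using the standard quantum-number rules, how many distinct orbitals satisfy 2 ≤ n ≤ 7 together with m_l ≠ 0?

112

Go shell by shell, enumerating (l, m_l) with m_l ≠ 0:
n=2 → 2; n=3 → 6; n=4 → 12; n=5 → 20; n=6 → 30; n=7 → 42.
Total orbitals: 2 + 6 + 12 + 20 + 30 + 42 = 112.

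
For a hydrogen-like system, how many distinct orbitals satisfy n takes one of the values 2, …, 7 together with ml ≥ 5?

4

Treat each shell separately and count matching orbitals:
n=6 → 1; n=7 → 3.
Total orbitals: 1 + 3 = 4.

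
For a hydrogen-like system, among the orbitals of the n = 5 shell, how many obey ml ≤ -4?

With n = 5 the allowed l are 0, 1, …, 4.
Orbitals with ml ≤ -4, by l: l=4 → 1.
Total orbitals: 1.

1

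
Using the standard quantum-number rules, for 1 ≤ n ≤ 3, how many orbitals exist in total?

Total orbitals = 1² + 2² + 3² = 14.

14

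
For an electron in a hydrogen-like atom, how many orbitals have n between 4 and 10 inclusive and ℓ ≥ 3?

Treat each shell separately and count matching orbitals:
n=4 → 7; n=5 → 16; n=6 → 27; n=7 → 40; n=8 → 55; n=9 → 72; n=10 → 91.
Total orbitals: 7 + 16 + 27 + 40 + 55 + 72 + 91 = 308.

308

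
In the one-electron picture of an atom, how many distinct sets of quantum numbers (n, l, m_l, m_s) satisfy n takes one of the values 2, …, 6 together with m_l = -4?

6

Per-shell orbital counts meeting the constraint:
n=5 → 1; n=6 → 2.
Orbitals: 1 + 2 = 3. Including both spin states (m_s = ±1/2) gives 2 × 3 = 6 states.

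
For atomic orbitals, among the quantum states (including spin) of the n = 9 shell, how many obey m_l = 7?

For n = 9, l ranges over 0 … 8.
The (l, m_l) pairs meeting m_l = 7 give: l=7 → 1; l=8 → 1.
Orbitals: 1 + 1 = 2. Each orbital carries two spin states, so 2 × 2 = 4 states.

4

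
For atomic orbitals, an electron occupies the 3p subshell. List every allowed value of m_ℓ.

-1, 0, 1

The 3p subshell has ℓ = 1, and m_ℓ takes every integer from −ℓ to +ℓ. With ℓ = 1 that gives the 3 values -1, 0, 1.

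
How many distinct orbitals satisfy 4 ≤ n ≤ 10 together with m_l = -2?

Work shell by shell — for each n, count the (l, m_l) pairs that satisfy m_l = -2:
n=4 → 2; n=5 → 3; n=6 → 4; n=7 → 5; n=8 → 6; n=9 → 7; n=10 → 8.
Total orbitals: 2 + 3 + 4 + 5 + 6 + 7 + 8 = 35.

35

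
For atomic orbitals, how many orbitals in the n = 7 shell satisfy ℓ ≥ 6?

13

Go through ℓ = 0, …, 6 (the values permitted for n = 7).
Contributions: ℓ=6 → 13.
Total orbitals: 13.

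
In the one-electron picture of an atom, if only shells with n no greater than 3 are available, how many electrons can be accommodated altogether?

Total orbitals = 1² + 2² + 3² = 14. Doubling for spin gives 28 electrons.

28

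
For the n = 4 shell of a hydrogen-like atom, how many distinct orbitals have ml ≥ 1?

6

For n = 4, l ranges over 0 … 3.
Contributions: l=1 → 1; l=2 → 2; l=3 → 3.
Total orbitals: 1 + 2 + 3 = 6.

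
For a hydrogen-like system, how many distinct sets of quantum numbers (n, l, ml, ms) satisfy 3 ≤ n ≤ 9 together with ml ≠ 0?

476

Per-shell orbital counts meeting the constraint:
n=3 → 6; n=4 → 12; n=5 → 20; n=6 → 30; n=7 → 42; n=8 → 56; n=9 → 72.
Orbitals: 6 + 12 + 20 + 30 + 42 + 56 + 72 = 238. Including both spin states (ms = ±1/2) gives 2 × 238 = 476 states.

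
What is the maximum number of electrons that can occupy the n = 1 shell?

A shell holds 2n² electrons: 2 × 1² = 2 × 1 = 2.

2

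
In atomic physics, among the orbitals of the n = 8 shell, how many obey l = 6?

13

Go through l = 0, …, 7 (the values permitted for n = 8).
Orbitals with l = 6, by l: l=6 → 13.
Total orbitals: 13.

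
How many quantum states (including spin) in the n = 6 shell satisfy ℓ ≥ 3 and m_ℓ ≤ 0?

30

With n = 6 the allowed ℓ are 0, 1, …, 5.
Orbitals with ℓ ≥ 3 and m_ℓ ≤ 0, by ℓ: ℓ=3 → 4; ℓ=4 → 5; ℓ=5 → 6.
Orbitals: 4 + 5 + 6 = 15. Each orbital carries two spin states, so 15 × 2 = 30 states.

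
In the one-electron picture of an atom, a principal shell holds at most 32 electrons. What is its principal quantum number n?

2n² = 32 ⇒ n² = 16 ⇒ n = 4.

n = 4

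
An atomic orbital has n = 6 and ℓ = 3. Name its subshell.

6f

ℓ = 3 corresponds to the letter 'f', so the subshell is 6f.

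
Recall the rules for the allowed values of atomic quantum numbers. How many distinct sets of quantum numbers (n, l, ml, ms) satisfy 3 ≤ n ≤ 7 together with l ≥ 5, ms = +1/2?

35

Go shell by shell, enumerating (l, ml) with l ≥ 5:
n=6 → 11; n=7 → 24.
Orbitals: 11 + 24 = 35. With ms fixed to +1/2 there is one state per orbital, so 35 states.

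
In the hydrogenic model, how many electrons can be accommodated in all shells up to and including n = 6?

182

Total orbitals = 1² + 2² + 3² + 4² + 5² + 6² = 91. Doubling for spin gives 182 electrons.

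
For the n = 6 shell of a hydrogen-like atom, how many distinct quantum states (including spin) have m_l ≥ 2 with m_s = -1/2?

For n = 6, l ranges over 0 … 5.
Contributions: l=2 → 1; l=3 → 2; l=4 → 3; l=5 → 4.
Orbitals: 1 + 2 + 3 + 4 = 10. With m_s fixed to a single value there is one state per orbital, giving 10 states.

10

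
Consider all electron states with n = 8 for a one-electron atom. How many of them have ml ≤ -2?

42

Go through l = 0, …, 7 (the values permitted for n = 8).
Contributions: l=2 → 1; l=3 → 2; l=4 → 3; l=5 → 4; l=6 → 5; l=7 → 6.
Orbitals: 1 + 2 + 3 + 4 + 5 + 6 = 21. Each orbital carries two spin states, so 21 × 2 = 42 states.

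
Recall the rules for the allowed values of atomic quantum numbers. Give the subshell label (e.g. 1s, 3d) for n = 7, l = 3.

7f

l = 3 corresponds to the letter 'f', so the subshell is 7f.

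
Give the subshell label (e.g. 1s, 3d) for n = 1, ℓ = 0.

1s

ℓ = 0 corresponds to the letter 's', so the subshell is 1s.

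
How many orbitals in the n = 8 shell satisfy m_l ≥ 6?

3

For n = 8, l ranges over 0 … 7.
Contributions: l=6 → 1; l=7 → 2.
Total orbitals: 1 + 2 = 3.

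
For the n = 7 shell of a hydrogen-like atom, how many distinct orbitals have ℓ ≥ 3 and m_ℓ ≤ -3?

Go through ℓ = 0, …, 6 (the values permitted for n = 7).
Orbitals with ℓ ≥ 3 and m_ℓ ≤ -3, by ℓ: ℓ=3 → 1; ℓ=4 → 2; ℓ=5 → 3; ℓ=6 → 4.
Total orbitals: 1 + 2 + 3 + 4 = 10.

10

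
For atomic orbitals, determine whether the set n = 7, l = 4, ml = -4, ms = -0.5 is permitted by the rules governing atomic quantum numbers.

n = 7 is a positive integer. l = 4 satisfies 0 ≤ l ≤ n−1 = 6. ml = -4 lies in the range −l … +l (here −4 … 4). ms = -1/2 is one of ±1/2.
All four constraints are satisfied.

Valid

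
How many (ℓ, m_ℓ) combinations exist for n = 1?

The n = 1 shell contains n² = 1² = 1 orbital.

1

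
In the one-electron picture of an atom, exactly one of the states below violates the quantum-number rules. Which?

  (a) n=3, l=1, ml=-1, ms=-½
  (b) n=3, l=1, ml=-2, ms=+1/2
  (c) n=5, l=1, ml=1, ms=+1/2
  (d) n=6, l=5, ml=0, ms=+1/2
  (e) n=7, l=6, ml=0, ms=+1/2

(b)

(b) has |ml| = 2 > l = 1, violating −l ≤ ml ≤ l.
The remaining sets (a), (c), (d), (e) satisfy all four rules.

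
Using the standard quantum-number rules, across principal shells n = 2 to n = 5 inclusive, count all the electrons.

108

Shell n has n² orbitals: 2²=4 + 3²=9 + 4²=16 + 5²=25 = 54 orbitals.
Two spin states per orbital: 2 × 54 = 108 electrons.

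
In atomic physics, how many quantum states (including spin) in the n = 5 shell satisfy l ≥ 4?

18

Go through l = 0, …, 4 (the values permitted for n = 5).
Contributions: l=4 → 9.
Orbitals: 9. Each orbital carries two spin states, so 9 × 2 = 18 states.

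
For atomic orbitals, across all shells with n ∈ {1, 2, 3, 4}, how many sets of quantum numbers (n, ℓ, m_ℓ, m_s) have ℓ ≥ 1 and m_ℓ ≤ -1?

For each n in the range, tally the orbitals obeying ℓ ≥ 1 and m_ℓ ≤ -1:
n=2 → 1; n=3 → 3; n=4 → 6.
Orbitals: 1 + 3 + 6 = 10. Including both spin states (m_s = ±1/2) gives 2 × 10 = 20 states.

20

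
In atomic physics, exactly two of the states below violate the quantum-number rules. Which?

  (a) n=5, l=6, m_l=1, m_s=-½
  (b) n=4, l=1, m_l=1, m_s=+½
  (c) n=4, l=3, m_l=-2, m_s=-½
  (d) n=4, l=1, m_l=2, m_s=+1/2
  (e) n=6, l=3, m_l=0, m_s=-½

(a) has l = 6 ≥ n = 5, violating 0 ≤ l ≤ n−1.
(d) has |m_l| = 2 > l = 1, violating −l ≤ m_l ≤ l.
The remaining sets (b), (c), (e) satisfy all four rules.

(a) and (d)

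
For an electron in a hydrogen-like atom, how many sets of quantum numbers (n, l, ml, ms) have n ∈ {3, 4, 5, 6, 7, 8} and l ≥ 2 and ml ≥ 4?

40

Work shell by shell — for each n, count the (l, ml) pairs that satisfy l ≥ 2 and ml ≥ 4:
n=5 → 1; n=6 → 3; n=7 → 6; n=8 → 10.
Orbitals: 1 + 3 + 6 + 10 = 20. Including both spin states (ms = ±1/2) gives 2 × 20 = 40 states.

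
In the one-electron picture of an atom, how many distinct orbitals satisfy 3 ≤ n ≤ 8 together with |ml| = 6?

Go shell by shell, enumerating (l, ml) with |ml| = 6:
n=7 → 2; n=8 → 4.
Total orbitals: 2 + 4 = 6.

6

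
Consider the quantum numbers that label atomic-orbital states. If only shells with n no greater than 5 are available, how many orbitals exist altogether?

Total orbitals = 1² + 2² + 3² + 4² + 5² = 55.

55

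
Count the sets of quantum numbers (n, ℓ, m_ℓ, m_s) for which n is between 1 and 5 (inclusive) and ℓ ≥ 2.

For each n in the range, tally the orbitals obeying ℓ ≥ 2:
n=3 → 5; n=4 → 12; n=5 → 21.
Orbitals: 5 + 12 + 21 = 38. Including both spin states (m_s = ±1/2) gives 2 × 38 = 76 states.

76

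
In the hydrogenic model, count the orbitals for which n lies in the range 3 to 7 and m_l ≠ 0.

110

Work shell by shell — for each n, count the (l, m_l) pairs that satisfy m_l ≠ 0:
n=3 → 6; n=4 → 12; n=5 → 20; n=6 → 30; n=7 → 42.
Total orbitals: 6 + 12 + 20 + 30 + 42 = 110.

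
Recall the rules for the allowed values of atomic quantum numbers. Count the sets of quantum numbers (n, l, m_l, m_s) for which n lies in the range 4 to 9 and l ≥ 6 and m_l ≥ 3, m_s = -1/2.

28

For each n in the range, tally the orbitals obeying l ≥ 6 and m_l ≥ 3:
n=7 → 4; n=8 → 9; n=9 → 15.
Orbitals: 4 + 9 + 15 = 28. With m_s fixed to -1/2 there is one state per orbital, so 28 states.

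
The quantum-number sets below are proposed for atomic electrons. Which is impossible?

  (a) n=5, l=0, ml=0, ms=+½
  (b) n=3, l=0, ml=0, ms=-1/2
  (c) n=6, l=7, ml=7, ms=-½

(c) has l = 7 ≥ n = 6, violating 0 ≤ l ≤ n−1.
The remaining sets (a), (b) satisfy all four rules.

(c)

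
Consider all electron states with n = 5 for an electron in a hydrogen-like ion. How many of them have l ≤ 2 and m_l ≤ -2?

2

For n = 5, l ranges over 0 … 4.
Contributions: l=2 → 1.
Orbitals: 1. Each orbital carries two spin states, so 1 × 2 = 2 states.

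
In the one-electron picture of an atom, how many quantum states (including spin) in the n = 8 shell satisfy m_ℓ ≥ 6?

6

The n = 8 shell has ℓ = 0 through 7; check each.
Per ℓ-value: ℓ=6 → 1; ℓ=7 → 2.
Orbitals: 1 + 2 = 3. Each orbital carries two spin states, so 3 × 2 = 6 states.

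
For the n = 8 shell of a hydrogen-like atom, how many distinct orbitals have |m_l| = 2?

12

With n = 8 the allowed l are 0, 1, …, 7.
Orbitals with |m_l| = 2, by l: l=2 → 2; l=3 → 2; l=4 → 2; l=5 → 2; l=6 → 2; l=7 → 2.
Total orbitals: 2 + 2 + 2 + 2 + 2 + 2 = 12.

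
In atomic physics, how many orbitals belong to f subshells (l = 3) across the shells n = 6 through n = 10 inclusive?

An f subshell (l = 3) exists for every n ≥ 4, so shells n = 6, 7, 8, 9, 10 each contribute one — 5 subshells.
Since each f subshell has 2·3+1 = 7 orbitals, the total is 5 × 7 = 35.

35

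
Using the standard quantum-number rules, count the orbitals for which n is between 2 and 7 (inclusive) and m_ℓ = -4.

6

Treat each shell separately and count matching orbitals:
n=5 → 1; n=6 → 2; n=7 → 3.
Total orbitals: 1 + 2 + 3 = 6.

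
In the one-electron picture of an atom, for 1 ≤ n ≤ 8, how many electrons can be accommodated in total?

408

Total orbitals = 1² + 2² + 3² + 4² + 5² + 6² + 7² + 8² = 204. Doubling for spin gives 408 electrons.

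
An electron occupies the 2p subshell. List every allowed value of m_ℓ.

The 2p subshell has ℓ = 1, and m_ℓ takes every integer from −ℓ to +ℓ. With ℓ = 1 that gives the 3 values -1, 0, 1.

-1, 0, 1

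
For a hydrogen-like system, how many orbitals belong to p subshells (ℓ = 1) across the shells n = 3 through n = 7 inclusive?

15

A p subshell (ℓ = 1) exists for every n ≥ 2, so shells n = 3, 4, 5, 6, 7 each contribute one — 5 subshells.
Since each p subshell has 2·1+1 = 3 orbitals, the total is 5 × 3 = 15.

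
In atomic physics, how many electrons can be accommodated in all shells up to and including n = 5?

Total orbitals = 1² + 2² + 3² + 4² + 5² = 55. Doubling for spin gives 110 electrons.

110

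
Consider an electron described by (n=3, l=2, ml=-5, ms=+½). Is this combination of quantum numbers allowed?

No

The magnetic quantum number must satisfy −l ≤ ml ≤ l. With l = 2, ml can only be -2, -1, 0, 1, 2, so ml = -5 is forbidden.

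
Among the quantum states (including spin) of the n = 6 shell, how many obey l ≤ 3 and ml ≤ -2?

For n = 6, l ranges over 0 … 5.
The (l, ml) pairs meeting l ≤ 3 and ml ≤ -2 give: l=2 → 1; l=3 → 2.
Orbitals: 1 + 2 = 3. Each orbital carries two spin states, so 3 × 2 = 6 states.

6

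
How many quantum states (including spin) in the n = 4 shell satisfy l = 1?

With n = 4 the allowed l are 0, 1, …, 3.
The (l, m_l) pairs meeting l = 1 give: l=1 → 3.
Orbitals: 3. Each orbital carries two spin states, so 3 × 2 = 6 states.

6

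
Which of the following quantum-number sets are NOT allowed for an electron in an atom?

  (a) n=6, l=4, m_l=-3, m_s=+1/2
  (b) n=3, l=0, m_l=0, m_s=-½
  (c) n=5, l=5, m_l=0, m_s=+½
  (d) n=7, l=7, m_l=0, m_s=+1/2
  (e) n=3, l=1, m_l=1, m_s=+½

(c) and (d)

(c) has l = 5 ≥ n = 5, violating 0 ≤ l ≤ n−1.
(d) has l = 7 ≥ n = 7, violating 0 ≤ l ≤ n−1.
The remaining sets (a), (b), (e) satisfy all four rules.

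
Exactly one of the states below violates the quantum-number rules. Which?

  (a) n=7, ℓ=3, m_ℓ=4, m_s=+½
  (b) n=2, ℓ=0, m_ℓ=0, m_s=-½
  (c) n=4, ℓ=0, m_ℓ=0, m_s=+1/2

(a)

(a) has |m_ℓ| = 4 > ℓ = 3, violating −ℓ ≤ m_ℓ ≤ ℓ.
The remaining sets (b), (c) satisfy all four rules.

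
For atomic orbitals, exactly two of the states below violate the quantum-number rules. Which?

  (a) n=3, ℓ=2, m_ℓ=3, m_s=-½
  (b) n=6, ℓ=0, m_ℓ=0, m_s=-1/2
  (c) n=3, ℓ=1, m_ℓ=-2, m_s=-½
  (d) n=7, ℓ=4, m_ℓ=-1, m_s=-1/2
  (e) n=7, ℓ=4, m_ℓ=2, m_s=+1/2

(a) and (c)

(a) has |m_ℓ| = 3 > ℓ = 2, violating −ℓ ≤ m_ℓ ≤ ℓ.
(c) has |m_ℓ| = 2 > ℓ = 1, violating −ℓ ≤ m_ℓ ≤ ℓ.
The remaining sets (b), (d), (e) satisfy all four rules.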